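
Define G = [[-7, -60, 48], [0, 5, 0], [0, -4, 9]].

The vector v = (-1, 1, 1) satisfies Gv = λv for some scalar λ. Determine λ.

Compute Gv: G·(-1, 1, 1) = (-5, 5, 5).
Since Gv = λv, compare component 1: -5 = λ·-1, so λ = 5.

5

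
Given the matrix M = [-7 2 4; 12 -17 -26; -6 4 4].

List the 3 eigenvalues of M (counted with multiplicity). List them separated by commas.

The characteristic polynomial is p(s) = det(sI - M).
Expanding along the first row, p(s) = s^3 + 20s^2 + 127s + 252.
Try s = -7: p(-7) = 0, so -7 is a root.
Dividing by (s + 7) leaves s^2 + 13s + 36.
The quadratic factors as (s + 9)·(s + 4).
Eigenvalues: -9, -7, -4.

-9, -7, -4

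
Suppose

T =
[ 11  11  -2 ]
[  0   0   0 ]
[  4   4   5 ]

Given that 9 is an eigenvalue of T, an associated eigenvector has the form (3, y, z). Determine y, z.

0, 3

We need (T - 9I)v = 0.
T - 9I = [[2, 11, -2], [0, -9, 0], [4, 4, -4]].
Row 1: (2)·3 + (11)·y + (-2)·z = 0
Row 2: (0)·3 + (-9)·y + (0)·z = 0
Row 3: (4)·3 + (4)·y + (-4)·z = 0
Solving gives y = 0, z = 3.
Check: T·(3, 0, 3) = (27, 0, 27) = 9·(3, 0, 3).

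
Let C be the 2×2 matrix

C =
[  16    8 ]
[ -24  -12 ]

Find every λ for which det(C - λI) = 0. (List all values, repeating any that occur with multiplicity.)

0, 4

det(C - λI) = (16 - λ)(-12 - λ) - (8)·(-24) = λ^2 - 4λ.
This factors as λ·(λ - 4) = 0.
Eigenvalues: 0, 4.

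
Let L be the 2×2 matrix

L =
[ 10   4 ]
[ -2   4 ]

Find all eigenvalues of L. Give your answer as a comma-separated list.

det(L - tI) = (10 - t)(4 - t) - (4)·(-2) = t^2 - 14t + 48.
This factors as (t - 6)·(t - 8) = 0.
Eigenvalues: 6, 8.

6, 8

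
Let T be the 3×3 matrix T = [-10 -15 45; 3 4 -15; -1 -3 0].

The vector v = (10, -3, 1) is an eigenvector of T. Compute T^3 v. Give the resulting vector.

(-10, 3, -1)

First find the eigenvalue: Tv = (-10, 3, -1) = -1·(10, -3, 1), so λ = -1.
Then T^3 v = λ^3·v = (-1)^3·(10, -3, 1) = -1·(10, -3, 1) = (-10, 3, -1).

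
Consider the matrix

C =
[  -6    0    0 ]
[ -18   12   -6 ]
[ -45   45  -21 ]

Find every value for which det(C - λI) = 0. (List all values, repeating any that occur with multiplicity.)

-6, -6, -3

Compute the characteristic polynomial p(t) = det(tI - C).
Expanding along the first row, p(t) = t^3 + 15t^2 + 72t + 108.
Since p(-3) = 0, t = -3 is a root.
Factor out (t + 3): p(t) = (t + 3)·(t^2 + 12t + 36).
The quadratic factor is (t + 6)^2.
Eigenvalues: -6, -6, -3.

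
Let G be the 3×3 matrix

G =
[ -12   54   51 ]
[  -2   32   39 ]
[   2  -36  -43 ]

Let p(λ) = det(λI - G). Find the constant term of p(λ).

360

p(λ) = λ^3 + 23λ^2 + 166λ + 360.
The constant term is 360.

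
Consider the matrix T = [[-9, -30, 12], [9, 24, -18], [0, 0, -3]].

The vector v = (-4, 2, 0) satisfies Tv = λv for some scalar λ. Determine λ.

6

Compute Tv: T·(-4, 2, 0) = (-24, 12, 0).
Since Tv = λv, compare component 1: -24 = λ·-4, so λ = 6.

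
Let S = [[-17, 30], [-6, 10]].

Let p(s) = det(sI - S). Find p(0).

10

p(0) = det(0·I − S) = det(−S) = (−1)^2·det(S).
det(S) = 10, so p(0) = 10.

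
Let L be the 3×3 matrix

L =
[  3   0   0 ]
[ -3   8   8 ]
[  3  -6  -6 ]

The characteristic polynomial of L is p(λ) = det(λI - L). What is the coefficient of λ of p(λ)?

p(λ) = λ^3 - 5λ^2 + 6λ.
The coefficient of λ is 6.

6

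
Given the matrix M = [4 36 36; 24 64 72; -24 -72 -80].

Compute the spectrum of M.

-8, -8, 4

The characteristic polynomial is p(r) = det(rI - M).
Cofactor expansion gives p(r) = r^3 + 12r^2 - 256.
Rational-root test: r = -8 gives p(-8) = 0.
Factor out (r + 8): p(r) = (r + 8)·(r^2 + 4r - 32).
The quadratic factors as (r + 8)·(r - 4).
Eigenvalues: -8, -8, 4.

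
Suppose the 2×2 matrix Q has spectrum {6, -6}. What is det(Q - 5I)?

-11

If Q has eigenvalues 6, -6, then Q - 5I has eigenvalues 1, -11.
det(Q - 5I) = (1) · (-11) = -11.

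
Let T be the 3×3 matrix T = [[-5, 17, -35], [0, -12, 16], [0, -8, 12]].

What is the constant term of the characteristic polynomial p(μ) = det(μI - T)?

p(0) = det(0·I − T) = det(−T) = (−1)^3·det(T).
det(T) = 80, so p(0) = -80.

-80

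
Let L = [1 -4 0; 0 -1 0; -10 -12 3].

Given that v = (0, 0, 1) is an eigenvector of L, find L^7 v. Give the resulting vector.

(0, 0, 2187)

First find the eigenvalue: Lv = (0, 0, 3) = 3·(0, 0, 1), so λ = 3.
Then L^7 v = λ^7·v = 3^7·(0, 0, 1) = 2187·(0, 0, 1) = (0, 0, 2187).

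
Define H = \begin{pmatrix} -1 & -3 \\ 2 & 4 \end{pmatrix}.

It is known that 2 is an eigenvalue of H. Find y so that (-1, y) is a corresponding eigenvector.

1

We need (H - 2I)v = 0.
H - 2I = [[-3, -3], [2, 2]].
Row 1: (-3)·-1 + (-3)·y = 0
Row 2: (2)·-1 + (2)·y = 0
Solving gives y = 1.
Check: H·(-1, 1) = (-2, 2) = 2·(-1, 1).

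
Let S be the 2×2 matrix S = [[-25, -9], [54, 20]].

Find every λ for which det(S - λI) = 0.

-7, 2

det(S - sI) = (-25 - s)(20 - s) - (-9)·(54) = s^2 + 5s - 14.
This factors as (s + 7)·(s - 2) = 0.
Eigenvalues: -7, 2.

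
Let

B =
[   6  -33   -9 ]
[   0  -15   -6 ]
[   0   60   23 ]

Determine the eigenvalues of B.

3, 5, 6

Compute the characteristic polynomial p(s) = det(sI - B).
Cofactor expansion gives p(s) = s^3 - 14s^2 + 63s - 90.
Since p(3) = 0, s = 3 is a root.
Factor out (s - 3): p(s) = (s - 3)·(s^2 - 11s + 30).
The quadratic factors as (s - 5)·(s - 6).
Eigenvalues: 3, 5, 6.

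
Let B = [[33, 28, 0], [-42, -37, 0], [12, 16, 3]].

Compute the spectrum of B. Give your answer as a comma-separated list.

-9, 3, 5

The characteristic polynomial is p(s) = det(sI - B).
Expanding along the first row, p(s) = s^3 + s^2 - 57s + 135.
Rational-root test: s = 5 gives p(5) = 0.
Factor out (s - 5): p(s) = (s - 5)·(s^2 + 6s - 27).
The quadratic factors as (s + 9)·(s - 3).
Eigenvalues: -9, 3, 5.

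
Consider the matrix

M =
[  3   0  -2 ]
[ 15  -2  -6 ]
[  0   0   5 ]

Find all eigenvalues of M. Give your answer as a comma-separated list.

Compute the characteristic polynomial p(s) = det(sI - M).
Expanding along the first row, p(s) = s^3 - 6s^2 - s + 30.
Since p(-2) = 0, s = -2 is a root.
Factor out (s + 2): p(s) = (s + 2)·(s^2 - 8s + 15).
The quadratic factors as (s - 3)·(s - 5).
Eigenvalues: -2, 3, 5.

-2, 3, 5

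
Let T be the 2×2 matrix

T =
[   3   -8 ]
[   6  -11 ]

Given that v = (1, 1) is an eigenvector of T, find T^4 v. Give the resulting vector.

First find the eigenvalue: Tv = (-5, -5) = -5·(1, 1), so λ = -5.
Then T^4 v = λ^4·v = (-5)^4·(1, 1) = 625·(1, 1) = (625, 625).

(625, 625)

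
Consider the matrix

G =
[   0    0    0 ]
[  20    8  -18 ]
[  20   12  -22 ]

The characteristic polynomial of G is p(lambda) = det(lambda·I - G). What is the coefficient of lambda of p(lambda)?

p(lambda) = lambda^3 + 14·lambda^2 + 40·lambda.
The coefficient of lambda is 40.

40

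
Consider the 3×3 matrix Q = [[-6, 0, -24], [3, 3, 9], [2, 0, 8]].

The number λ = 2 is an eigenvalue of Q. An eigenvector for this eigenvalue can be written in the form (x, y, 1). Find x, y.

-3, 0

We need (Q - 2I)v = 0.
Q - 2I = [[-8, 0, -24], [3, 1, 9], [2, 0, 6]].
Row 1: (-8)·x + (0)·y + (-24)·1 = 0
Row 2: (3)·x + (1)·y + (9)·1 = 0
Row 3: (2)·x + (0)·y + (6)·1 = 0
Solving gives x = -3, y = 0.
Check: Q·(-3, 0, 1) = (-6, 0, 2) = 2·(-3, 0, 1).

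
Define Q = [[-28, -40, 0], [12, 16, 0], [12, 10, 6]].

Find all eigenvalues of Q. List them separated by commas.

-8, -4, 6

Set up det(lambda·I - Q) = 0.
Expanding along the first row, p(lambda) = lambda^3 + 6·lambda^2 - 40·lambda - 192.
Rational-root test: lambda = 6 gives p(6) = 0.
Dividing by (lambda - 6) leaves lambda^2 + 12·lambda + 32.
The quadratic factors as (lambda + 8)·(lambda + 4).
Eigenvalues: -8, -4, 6.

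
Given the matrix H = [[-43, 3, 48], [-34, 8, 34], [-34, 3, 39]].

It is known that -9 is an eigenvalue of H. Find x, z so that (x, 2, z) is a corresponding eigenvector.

We need (H + 9I)v = 0.
H + 9I = [[-34, 3, 48], [-34, 17, 34], [-34, 3, 48]].
Row 1: (-34)·x + (3)·2 + (48)·z = 0
Row 2: (-34)·x + (17)·2 + (34)·z = 0
Row 3: (-34)·x + (3)·2 + (48)·z = 0
Solving gives x = 3, z = 2.
Check: H·(3, 2, 2) = (-27, -18, -18) = -9·(3, 2, 2).

3, 2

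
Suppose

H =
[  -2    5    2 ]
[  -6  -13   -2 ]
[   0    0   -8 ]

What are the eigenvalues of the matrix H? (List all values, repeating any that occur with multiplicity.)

The characteristic polynomial is p(λ) = det(λI - H).
Expanding along the first row, p(λ) = λ^3 + 23λ^2 + 176λ + 448.
Since p(-8) = 0, λ = -8 is a root.
Dividing by (λ + 8) leaves λ^2 + 15λ + 56.
The quadratic factors as (λ + 8)·(λ + 7).
Eigenvalues: -8, -8, -7.

-8, -8, -7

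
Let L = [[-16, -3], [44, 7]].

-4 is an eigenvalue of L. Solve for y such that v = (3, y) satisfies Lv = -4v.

-12

We need (L + 4I)v = 0.
L + 4I = [[-12, -3], [44, 11]].
Row 1: (-12)·3 + (-3)·y = 0
Row 2: (44)·3 + (11)·y = 0
Solving gives y = -12.
Check: L·(3, -12) = (-12, 48) = -4·(3, -12).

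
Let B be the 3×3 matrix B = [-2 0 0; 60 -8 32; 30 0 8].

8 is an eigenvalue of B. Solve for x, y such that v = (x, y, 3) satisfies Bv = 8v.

We need (B - 8I)v = 0.
B - 8I = [[-10, 0, 0], [60, -16, 32], [30, 0, 0]].
Row 1: (-10)·x + (0)·y + (0)·3 = 0
Row 2: (60)·x + (-16)·y + (32)·3 = 0
Row 3: (30)·x + (0)·y + (0)·3 = 0
Solving gives x = 0, y = 6.
Check: B·(0, 6, 3) = (0, 48, 24) = 8·(0, 6, 3).

0, 6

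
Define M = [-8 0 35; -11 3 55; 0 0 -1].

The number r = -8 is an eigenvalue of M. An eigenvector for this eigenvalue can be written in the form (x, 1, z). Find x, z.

1, 0

We need (M + 8I)v = 0.
M + 8I = [[0, 0, 35], [-11, 11, 55], [0, 0, 7]].
Row 1: (0)·x + (0)·1 + (35)·z = 0
Row 2: (-11)·x + (11)·1 + (55)·z = 0
Row 3: (0)·x + (0)·1 + (7)·z = 0
Solving gives x = 1, z = 0.
Check: M·(1, 1, 0) = (-8, -8, 0) = -8·(1, 1, 0).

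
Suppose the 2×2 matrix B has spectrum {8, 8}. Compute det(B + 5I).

169

If B has eigenvalues 8, 8, then B + 5I has eigenvalues 13, 13.
det(B + 5I) = (13) · (13) = 169.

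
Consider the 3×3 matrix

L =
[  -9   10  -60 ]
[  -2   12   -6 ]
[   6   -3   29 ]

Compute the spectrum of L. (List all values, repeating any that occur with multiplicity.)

Compute the characteristic polynomial p(lambda) = det(lambda·I - L).
Cofactor expansion gives p(lambda) = lambda^3 - 32·lambda^2 + 341·lambda - 1210.
Rational-root test: lambda = 10 gives p(10) = 0.
Factor out (lambda - 10): p(lambda) = (lambda - 10)·(lambda^2 - 22·lambda + 121).
The quadratic factor is (lambda - 11)^2.
Eigenvalues: 10, 11, 11.

10, 11, 11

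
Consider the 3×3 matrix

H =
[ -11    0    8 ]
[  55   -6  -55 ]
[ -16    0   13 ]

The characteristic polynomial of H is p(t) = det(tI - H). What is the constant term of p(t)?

p(t) = t^3 + 4t^2 - 27t - 90.
The constant term is -90.

-90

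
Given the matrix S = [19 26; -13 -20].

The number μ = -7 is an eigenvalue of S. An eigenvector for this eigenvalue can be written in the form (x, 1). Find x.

-1

We need (S + 7I)v = 0.
S + 7I = [[26, 26], [-13, -13]].
Row 1: (26)·x + (26)·1 = 0
Row 2: (-13)·x + (-13)·1 = 0
Solving gives x = -1.
Check: S·(-1, 1) = (7, -7) = -7·(-1, 1).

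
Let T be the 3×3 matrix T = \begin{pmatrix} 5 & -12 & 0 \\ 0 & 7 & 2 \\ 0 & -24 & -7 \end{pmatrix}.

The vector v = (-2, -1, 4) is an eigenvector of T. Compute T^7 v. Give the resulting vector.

First find the eigenvalue: Tv = (2, 1, -4) = -1·(-2, -1, 4), so λ = -1.
Then T^7 v = λ^7·v = (-1)^7·(-2, -1, 4) = -1·(-2, -1, 4) = (2, 1, -4).

(2, 1, -4)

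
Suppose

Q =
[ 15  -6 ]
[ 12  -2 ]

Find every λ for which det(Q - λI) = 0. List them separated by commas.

det(Q - rI) = (15 - r)(-2 - r) - (-6)·(12) = r^2 - 13r + 42.
This factors as (r - 6)·(r - 7) = 0.
Eigenvalues: 6, 7.

6, 7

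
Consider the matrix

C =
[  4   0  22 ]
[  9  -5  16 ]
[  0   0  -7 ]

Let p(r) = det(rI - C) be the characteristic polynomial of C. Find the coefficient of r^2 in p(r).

8

The coefficient of r^2 of det(rI - C) is −trace(C).
trace(C) = (4) + (-5) + (-7) = -8, so the coefficient is 8.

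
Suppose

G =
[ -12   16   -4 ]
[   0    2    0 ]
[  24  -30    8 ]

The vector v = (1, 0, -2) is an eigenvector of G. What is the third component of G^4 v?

First find the eigenvalue: Gv = (-4, 0, 8) = -4·(1, 0, -2), so λ = -4.
Then G^4 v = λ^4·v = (-4)^4·(1, 0, -2) = 256·(1, 0, -2) = (256, 0, -512).

-512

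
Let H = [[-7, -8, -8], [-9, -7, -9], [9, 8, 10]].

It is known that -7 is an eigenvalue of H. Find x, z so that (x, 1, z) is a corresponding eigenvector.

We need (H + 7I)v = 0.
H + 7I = [[0, -8, -8], [-9, 0, -9], [9, 8, 17]].
Row 1: (0)·x + (-8)·1 + (-8)·z = 0
Row 2: (-9)·x + (0)·1 + (-9)·z = 0
Row 3: (9)·x + (8)·1 + (17)·z = 0
Solving gives x = 1, z = -1.
Check: H·(1, 1, -1) = (-7, -7, 7) = -7·(1, 1, -1).

1, -1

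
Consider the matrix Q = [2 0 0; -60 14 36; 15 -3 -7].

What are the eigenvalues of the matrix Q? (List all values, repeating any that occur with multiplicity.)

2, 2, 5

Compute the characteristic polynomial p(t) = det(tI - Q).
Expanding the 3×3 determinant: p(t) = t^3 - 9t^2 + 24t - 20.
Try t = 2: p(2) = 0, so 2 is a root.
Dividing by (t - 2) leaves t^2 - 7t + 10.
The quadratic factors as (t - 2)·(t - 5).
Eigenvalues: 2, 2, 5.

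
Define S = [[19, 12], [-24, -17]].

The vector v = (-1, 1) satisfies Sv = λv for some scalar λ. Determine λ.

Compute Sv: S·(-1, 1) = (-7, 7).
Since Sv = λv, compare component 1: -7 = λ·-1, so λ = 7.

7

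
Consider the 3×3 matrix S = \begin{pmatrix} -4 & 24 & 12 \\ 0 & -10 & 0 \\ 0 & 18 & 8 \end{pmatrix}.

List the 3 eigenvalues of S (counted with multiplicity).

-10, -4, 8

The characteristic polynomial is p(λ) = det(λI - S).
Cofactor expansion gives p(λ) = λ^3 + 6λ^2 - 72λ - 320.
Since p(-10) = 0, λ = -10 is a root.
Factor out (λ + 10): p(λ) = (λ + 10)·(λ^2 - 4λ - 32).
The quadratic factors as (λ + 4)·(λ - 8).
Eigenvalues: -10, -4, 8.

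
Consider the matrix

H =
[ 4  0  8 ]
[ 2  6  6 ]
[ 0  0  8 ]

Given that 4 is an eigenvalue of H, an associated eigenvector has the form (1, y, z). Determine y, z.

-1, 0

We need (H - 4I)v = 0.
H - 4I = [[0, 0, 8], [2, 2, 6], [0, 0, 4]].
Row 1: (0)·1 + (0)·y + (8)·z = 0
Row 2: (2)·1 + (2)·y + (6)·z = 0
Row 3: (0)·1 + (0)·y + (4)·z = 0
Solving gives y = -1, z = 0.
Check: H·(1, -1, 0) = (4, -4, 0) = 4·(1, -1, 0).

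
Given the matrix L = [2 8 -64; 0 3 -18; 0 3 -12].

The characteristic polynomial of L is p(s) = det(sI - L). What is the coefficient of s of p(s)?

p(s) = s^3 + 7s^2 - 36.
The coefficient of s is 0.

0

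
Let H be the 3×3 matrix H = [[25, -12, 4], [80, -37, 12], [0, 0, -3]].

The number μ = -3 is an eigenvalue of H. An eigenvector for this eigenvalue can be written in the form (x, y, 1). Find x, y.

We need (H + 3I)v = 0.
H + 3I = [[28, -12, 4], [80, -34, 12], [0, 0, 0]].
Row 1: (28)·x + (-12)·y + (4)·1 = 0
Row 2: (80)·x + (-34)·y + (12)·1 = 0
Row 3: (0)·x + (0)·y + (0)·1 = 0
Solving gives x = -1, y = -2.
Check: H·(-1, -2, 1) = (3, 6, -3) = -3·(-1, -2, 1).

-1, -2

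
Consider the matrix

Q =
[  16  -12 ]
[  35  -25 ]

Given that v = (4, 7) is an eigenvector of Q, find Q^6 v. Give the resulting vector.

First find the eigenvalue: Qv = (-20, -35) = -5·(4, 7), so λ = -5.
Then Q^6 v = λ^6·v = (-5)^6·(4, 7) = 15625·(4, 7) = (62500, 109375).

(62500, 109375)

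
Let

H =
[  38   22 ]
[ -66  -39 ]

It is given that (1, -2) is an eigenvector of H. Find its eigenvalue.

Compute Hv: H·(1, -2) = (-6, 12).
Since Hv = λv, compare component 1: -6 = λ·1, so λ = -6.

-6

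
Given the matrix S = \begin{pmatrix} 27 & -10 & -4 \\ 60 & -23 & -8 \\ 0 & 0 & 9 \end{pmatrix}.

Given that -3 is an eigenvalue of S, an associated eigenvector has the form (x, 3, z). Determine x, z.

1, 0

We need (S + 3I)v = 0.
S + 3I = [[30, -10, -4], [60, -20, -8], [0, 0, 12]].
Row 1: (30)·x + (-10)·3 + (-4)·z = 0
Row 2: (60)·x + (-20)·3 + (-8)·z = 0
Row 3: (0)·x + (0)·3 + (12)·z = 0
Solving gives x = 1, z = 0.
Check: S·(1, 3, 0) = (-3, -9, 0) = -3·(1, 3, 0).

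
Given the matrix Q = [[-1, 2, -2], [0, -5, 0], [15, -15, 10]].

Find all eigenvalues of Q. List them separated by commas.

-5, 4, 5

The characteristic polynomial is p(λ) = det(λI - Q).
Expanding the 3×3 determinant: p(λ) = λ^3 - 4λ^2 - 25λ + 100.
Rational-root test: λ = -5 gives p(-5) = 0.
Dividing by (λ + 5) leaves λ^2 - 9λ + 20.
The quadratic factors as (λ - 4)·(λ - 5).
Eigenvalues: -5, 4, 5.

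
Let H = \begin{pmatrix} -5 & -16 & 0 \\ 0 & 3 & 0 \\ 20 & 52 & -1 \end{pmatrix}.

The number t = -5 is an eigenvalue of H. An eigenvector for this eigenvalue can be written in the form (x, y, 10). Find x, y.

-2, 0

We need (H + 5I)v = 0.
H + 5I = [[0, -16, 0], [0, 8, 0], [20, 52, 4]].
Row 1: (0)·x + (-16)·y + (0)·10 = 0
Row 2: (0)·x + (8)·y + (0)·10 = 0
Row 3: (20)·x + (52)·y + (4)·10 = 0
Solving gives x = -2, y = 0.
Check: H·(-2, 0, 10) = (10, 0, -50) = -5·(-2, 0, 10).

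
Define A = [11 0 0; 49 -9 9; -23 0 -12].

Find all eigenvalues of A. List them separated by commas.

Compute the characteristic polynomial p(t) = det(tI - A).
Cofactor expansion gives p(t) = t^3 + 10t^2 - 123t - 1188.
Rational-root test: t = -12 gives p(-12) = 0.
Factor out (t + 12): p(t) = (t + 12)·(t^2 - 2t - 99).
The quadratic factors as (t + 9)·(t - 11).
Eigenvalues: -12, -9, 11.

-12, -9, 11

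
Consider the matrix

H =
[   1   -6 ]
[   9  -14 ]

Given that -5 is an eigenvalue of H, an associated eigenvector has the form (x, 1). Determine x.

1

We need (H + 5I)v = 0.
H + 5I = [[6, -6], [9, -9]].
Row 1: (6)·x + (-6)·1 = 0
Row 2: (9)·x + (-9)·1 = 0
Solving gives x = 1.
Check: H·(1, 1) = (-5, -5) = -5·(1, 1).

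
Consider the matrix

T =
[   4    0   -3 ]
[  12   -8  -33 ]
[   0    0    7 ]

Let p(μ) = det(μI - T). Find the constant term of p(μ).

p(μ) = μ^3 - 3μ^2 - 60μ + 224.
The constant term is 224.

224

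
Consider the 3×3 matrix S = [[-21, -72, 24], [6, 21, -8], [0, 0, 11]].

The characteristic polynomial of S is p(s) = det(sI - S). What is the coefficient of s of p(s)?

-9

p(s) = s^3 - 11s^2 - 9s + 99.
The coefficient of s is -9.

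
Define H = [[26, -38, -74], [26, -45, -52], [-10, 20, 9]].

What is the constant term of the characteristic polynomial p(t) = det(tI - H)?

-462

p(0) = det(0·I − H) = det(−H) = (−1)^3·det(H).
det(H) = 462, so p(0) = -462.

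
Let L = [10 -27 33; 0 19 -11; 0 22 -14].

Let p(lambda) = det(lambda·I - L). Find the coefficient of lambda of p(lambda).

26

p(lambda) = lambda^3 - 15·lambda^2 + 26·lambda + 240.
The coefficient of lambda is 26.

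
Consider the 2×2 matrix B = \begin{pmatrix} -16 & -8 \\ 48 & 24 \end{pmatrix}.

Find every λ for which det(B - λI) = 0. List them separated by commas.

0, 8

det(B - lambda·I) = (-16 - lambda)(24 - lambda) - (-8)·(48) = lambda^2 - 8·lambda.
This factors as lambda·(lambda - 8) = 0.
Eigenvalues: 0, 8.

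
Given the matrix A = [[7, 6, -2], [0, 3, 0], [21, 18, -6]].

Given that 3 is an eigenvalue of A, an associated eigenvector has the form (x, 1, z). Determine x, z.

We need (A - 3I)v = 0.
A - 3I = [[4, 6, -2], [0, 0, 0], [21, 18, -9]].
Row 1: (4)·x + (6)·1 + (-2)·z = 0
Row 2: (0)·x + (0)·1 + (0)·z = 0
Row 3: (21)·x + (18)·1 + (-9)·z = 0
Solving gives x = 3, z = 9.
Check: A·(3, 1, 9) = (9, 3, 27) = 3·(3, 1, 9).

3, 9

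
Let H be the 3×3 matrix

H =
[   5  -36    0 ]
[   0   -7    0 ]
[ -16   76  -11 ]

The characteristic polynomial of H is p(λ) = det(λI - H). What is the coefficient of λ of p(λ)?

-13

p(λ) = λ^3 + 13λ^2 - 13λ - 385.
The coefficient of λ is -13.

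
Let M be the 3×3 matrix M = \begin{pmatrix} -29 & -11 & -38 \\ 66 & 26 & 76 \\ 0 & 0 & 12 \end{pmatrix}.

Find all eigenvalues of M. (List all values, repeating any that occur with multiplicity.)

Set up det(tI - M) = 0.
Expanding along the first row, p(t) = t^3 - 9t^2 - 64t + 336.
Try t = 4: p(4) = 0, so 4 is a root.
Dividing by (t - 4) leaves t^2 - 5t - 84.
The quadratic factors as (t + 7)·(t - 12).
Eigenvalues: -7, 4, 12.

-7, 4, 12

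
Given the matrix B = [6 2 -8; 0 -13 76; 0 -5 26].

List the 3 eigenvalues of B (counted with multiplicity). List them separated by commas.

6, 6, 7

The characteristic polynomial is p(lambda) = det(lambda·I - B).
Expanding the 3×3 determinant: p(lambda) = lambda^3 - 19·lambda^2 + 120·lambda - 252.
Since p(6) = 0, lambda = 6 is a root.
Factor out (lambda - 6): p(lambda) = (lambda - 6)·(lambda^2 - 13·lambda + 42).
The quadratic factors as (lambda - 6)·(lambda - 7).
Eigenvalues: 6, 6, 7.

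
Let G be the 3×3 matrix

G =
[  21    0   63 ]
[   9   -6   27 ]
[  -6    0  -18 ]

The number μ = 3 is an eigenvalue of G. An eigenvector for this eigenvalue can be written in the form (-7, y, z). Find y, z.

-1, 2

We need (G - 3I)v = 0.
G - 3I = [[18, 0, 63], [9, -9, 27], [-6, 0, -21]].
Row 1: (18)·-7 + (0)·y + (63)·z = 0
Row 2: (9)·-7 + (-9)·y + (27)·z = 0
Row 3: (-6)·-7 + (0)·y + (-21)·z = 0
Solving gives y = -1, z = 2.
Check: G·(-7, -1, 2) = (-21, -3, 6) = 3·(-7, -1, 2).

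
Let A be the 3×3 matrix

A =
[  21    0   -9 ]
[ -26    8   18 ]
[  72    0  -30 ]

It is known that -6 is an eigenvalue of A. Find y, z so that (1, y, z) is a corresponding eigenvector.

-2, 3

We need (A + 6I)v = 0.
A + 6I = [[27, 0, -9], [-26, 14, 18], [72, 0, -24]].
Row 1: (27)·1 + (0)·y + (-9)·z = 0
Row 2: (-26)·1 + (14)·y + (18)·z = 0
Row 3: (72)·1 + (0)·y + (-24)·z = 0
Solving gives y = -2, z = 3.
Check: A·(1, -2, 3) = (-6, 12, -18) = -6·(1, -2, 3).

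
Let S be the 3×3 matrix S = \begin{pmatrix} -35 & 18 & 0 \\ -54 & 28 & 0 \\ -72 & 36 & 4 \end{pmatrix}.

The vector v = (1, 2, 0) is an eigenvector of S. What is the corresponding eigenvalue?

1

Compute Sv: S·(1, 2, 0) = (1, 2, 0).
Since Sv = λv, compare component 1: 1 = λ·1, so λ = 1.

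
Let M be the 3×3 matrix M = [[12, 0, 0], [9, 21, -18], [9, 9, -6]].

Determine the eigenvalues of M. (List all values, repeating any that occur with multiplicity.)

Set up det(λI - M) = 0.
Expanding along the first row, p(λ) = λ^3 - 27λ^2 + 216λ - 432.
Try λ = 3: p(3) = 0, so 3 is a root.
Dividing by (λ - 3) leaves λ^2 - 24λ + 144.
The quadratic factor is (λ - 12)^2.
Eigenvalues: 3, 12, 12.

3, 12, 12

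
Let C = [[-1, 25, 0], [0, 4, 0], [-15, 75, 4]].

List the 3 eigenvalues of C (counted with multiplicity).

-1, 4, 4

Set up det(μI - C) = 0.
Cofactor expansion gives p(μ) = μ^3 - 7μ^2 + 8μ + 16.
Rational-root test: μ = 4 gives p(4) = 0.
Dividing by (μ - 4) leaves μ^2 - 3μ - 4.
The quadratic factors as (μ + 1)·(μ - 4).
Eigenvalues: -1, 4, 4.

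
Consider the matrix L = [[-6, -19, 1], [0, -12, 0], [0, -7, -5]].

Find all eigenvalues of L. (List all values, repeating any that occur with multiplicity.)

Set up det(lambda·I - L) = 0.
Cofactor expansion gives p(lambda) = lambda^3 + 23·lambda^2 + 162·lambda + 360.
Since p(-5) = 0, lambda = -5 is a root.
Factor out (lambda + 5): p(lambda) = (lambda + 5)·(lambda^2 + 18·lambda + 72).
The quadratic factors as (lambda + 12)·(lambda + 6).
Eigenvalues: -12, -6, -5.

-12, -6, -5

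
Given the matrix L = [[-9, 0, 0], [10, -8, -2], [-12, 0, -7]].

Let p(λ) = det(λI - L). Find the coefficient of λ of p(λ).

p(λ) = λ^3 + 24λ^2 + 191λ + 504.
The coefficient of λ is 191.

191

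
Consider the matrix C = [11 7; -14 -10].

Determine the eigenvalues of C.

-3, 4

det(C - sI) = (11 - s)(-10 - s) - (7)·(-14) = s^2 - s - 12.
This factors as (s + 3)·(s - 4) = 0.
Eigenvalues: -3, 4.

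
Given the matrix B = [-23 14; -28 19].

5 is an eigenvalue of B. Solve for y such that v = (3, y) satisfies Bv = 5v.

We need (B - 5I)v = 0.
B - 5I = [[-28, 14], [-28, 14]].
Row 1: (-28)·3 + (14)·y = 0
Row 2: (-28)·3 + (14)·y = 0
Solving gives y = 6.
Check: B·(3, 6) = (15, 30) = 5·(3, 6).

6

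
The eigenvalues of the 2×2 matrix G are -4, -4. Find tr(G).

-8

trace(G) is the sum of the eigenvalues: (-4) + (-4) = -8.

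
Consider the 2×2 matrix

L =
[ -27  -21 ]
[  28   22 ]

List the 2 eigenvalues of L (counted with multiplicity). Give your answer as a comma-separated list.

-6, 1

det(L - λI) = (-27 - λ)(22 - λ) - (-21)·(28) = λ^2 + 5λ - 6.
This factors as (λ + 6)·(λ - 1) = 0.
Eigenvalues: -6, 1.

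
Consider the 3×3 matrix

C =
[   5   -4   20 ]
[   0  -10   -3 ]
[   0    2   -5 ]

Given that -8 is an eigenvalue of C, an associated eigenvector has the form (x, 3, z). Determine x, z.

4, -2

We need (C + 8I)v = 0.
C + 8I = [[13, -4, 20], [0, -2, -3], [0, 2, 3]].
Row 1: (13)·x + (-4)·3 + (20)·z = 0
Row 2: (0)·x + (-2)·3 + (-3)·z = 0
Row 3: (0)·x + (2)·3 + (3)·z = 0
Solving gives x = 4, z = -2.
Check: C·(4, 3, -2) = (-32, -24, 16) = -8·(4, 3, -2).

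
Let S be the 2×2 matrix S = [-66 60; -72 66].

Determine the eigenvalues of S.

det(S - lambda·I) = (-66 - lambda)(66 - lambda) - (60)·(-72) = lambda^2 - 36.
This factors as (lambda + 6)·(lambda - 6) = 0.
Eigenvalues: -6, 6.

-6, 6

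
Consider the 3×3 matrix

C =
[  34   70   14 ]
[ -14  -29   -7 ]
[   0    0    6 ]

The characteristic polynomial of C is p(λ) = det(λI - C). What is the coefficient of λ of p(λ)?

24

p(λ) = λ^3 - 11λ^2 + 24λ + 36.
The coefficient of λ is 24.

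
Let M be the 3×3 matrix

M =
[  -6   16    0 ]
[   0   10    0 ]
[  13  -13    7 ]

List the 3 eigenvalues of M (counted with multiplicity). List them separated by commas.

-6, 7, 10

Set up det(λI - M) = 0.
Expanding along the first row, p(λ) = λ^3 - 11λ^2 - 32λ + 420.
Try λ = 7: p(7) = 0, so 7 is a root.
Dividing by (λ - 7) leaves λ^2 - 4λ - 60.
The quadratic factors as (λ + 6)·(λ - 10).
Eigenvalues: -6, 7, 10.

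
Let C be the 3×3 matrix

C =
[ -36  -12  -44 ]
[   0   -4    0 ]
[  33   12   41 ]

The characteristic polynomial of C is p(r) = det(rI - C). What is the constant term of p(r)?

-96

p(r) = r^3 - r^2 - 44r - 96.
The constant term is -96.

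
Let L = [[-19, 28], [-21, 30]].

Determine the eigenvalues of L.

det(L - μI) = (-19 - μ)(30 - μ) - (28)·(-21) = μ^2 - 11μ + 18.
This factors as (μ - 2)·(μ - 9) = 0.
Eigenvalues: 2, 9.

2, 9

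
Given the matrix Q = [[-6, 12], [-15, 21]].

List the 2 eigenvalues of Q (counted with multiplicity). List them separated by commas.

det(Q - μI) = (-6 - μ)(21 - μ) - (12)·(-15) = μ^2 - 15μ + 54.
This factors as (μ - 6)·(μ - 9) = 0.
Eigenvalues: 6, 9.

6, 9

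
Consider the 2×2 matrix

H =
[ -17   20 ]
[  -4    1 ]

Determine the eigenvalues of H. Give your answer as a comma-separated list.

det(H - sI) = (-17 - s)(1 - s) - (20)·(-4) = s^2 + 16s + 63.
This factors as (s + 9)·(s + 7) = 0.
Eigenvalues: -9, -7.

-9, -7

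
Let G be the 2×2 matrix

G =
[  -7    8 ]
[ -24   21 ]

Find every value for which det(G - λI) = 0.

5, 9

det(G - sI) = (-7 - s)(21 - s) - (8)·(-24) = s^2 - 14s + 45.
This factors as (s - 5)·(s - 9) = 0.
Eigenvalues: 5, 9.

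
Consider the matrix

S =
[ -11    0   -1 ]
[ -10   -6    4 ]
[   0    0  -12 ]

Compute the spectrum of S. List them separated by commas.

-12, -11, -6

Compute the characteristic polynomial p(λ) = det(λI - S).
Expanding the 3×3 determinant: p(λ) = λ^3 + 29λ^2 + 270λ + 792.
Try λ = -6: p(-6) = 0, so -6 is a root.
Dividing by (λ + 6) leaves λ^2 + 23λ + 132.
The quadratic factors as (λ + 12)·(λ + 11).
Eigenvalues: -12, -11, -6.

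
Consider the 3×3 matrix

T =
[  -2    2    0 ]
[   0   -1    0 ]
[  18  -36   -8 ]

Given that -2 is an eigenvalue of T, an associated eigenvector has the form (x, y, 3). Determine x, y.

We need (T + 2I)v = 0.
T + 2I = [[0, 2, 0], [0, 1, 0], [18, -36, -6]].
Row 1: (0)·x + (2)·y + (0)·3 = 0
Row 2: (0)·x + (1)·y + (0)·3 = 0
Row 3: (18)·x + (-36)·y + (-6)·3 = 0
Solving gives x = 1, y = 0.
Check: T·(1, 0, 3) = (-2, 0, -6) = -2·(1, 0, 3).

1, 0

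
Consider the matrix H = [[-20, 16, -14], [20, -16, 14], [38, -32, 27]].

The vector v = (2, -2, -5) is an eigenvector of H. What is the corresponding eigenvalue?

-1

Compute Hv: H·(2, -2, -5) = (-2, 2, 5).
Since Hv = λv, compare component 1: -2 = λ·2, so λ = -1.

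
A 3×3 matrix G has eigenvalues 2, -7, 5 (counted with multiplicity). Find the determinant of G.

-70

det(G) is the product of the eigenvalues: (2) · (-7) · (5) = -70.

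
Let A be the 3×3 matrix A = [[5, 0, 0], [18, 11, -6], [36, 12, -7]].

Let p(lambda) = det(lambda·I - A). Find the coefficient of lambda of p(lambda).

p(lambda) = lambda^3 - 9·lambda^2 + 15·lambda + 25.
The coefficient of lambda is 15.

15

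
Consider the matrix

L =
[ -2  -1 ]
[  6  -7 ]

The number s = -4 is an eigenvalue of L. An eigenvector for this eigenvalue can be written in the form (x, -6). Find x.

-3

We need (L + 4I)v = 0.
L + 4I = [[2, -1], [6, -3]].
Row 1: (2)·x + (-1)·-6 = 0
Row 2: (6)·x + (-3)·-6 = 0
Solving gives x = -3.
Check: L·(-3, -6) = (12, 24) = -4·(-3, -6).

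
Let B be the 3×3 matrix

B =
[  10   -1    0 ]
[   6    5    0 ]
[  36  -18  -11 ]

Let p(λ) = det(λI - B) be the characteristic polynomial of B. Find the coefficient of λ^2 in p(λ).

The coefficient of λ^2 of det(λI - B) is −trace(B).
trace(B) = (10) + (5) + (-11) = 4, so the coefficient is -4.

-4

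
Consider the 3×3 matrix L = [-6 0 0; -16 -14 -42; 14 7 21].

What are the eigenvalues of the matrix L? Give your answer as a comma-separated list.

Compute the characteristic polynomial p(lambda) = det(lambda·I - L).
Cofactor expansion gives p(lambda) = lambda^3 - lambda^2 - 42·lambda.
Rational-root test: lambda = 0 gives p(0) = 0.
Factor out lambda: p(lambda) = lambda·(lambda^2 - lambda - 42).
The quadratic factors as (lambda + 6)·(lambda - 7).
Eigenvalues: -6, 0, 7.

-6, 0, 7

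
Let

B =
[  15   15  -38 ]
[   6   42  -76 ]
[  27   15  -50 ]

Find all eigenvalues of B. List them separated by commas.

-12, 7, 12

The characteristic polynomial is p(μ) = det(μI - B).
Expanding the 3×3 determinant: p(μ) = μ^3 - 7μ^2 - 144μ + 1008.
Try μ = 7: p(7) = 0, so 7 is a root.
Factor out (μ - 7): p(μ) = (μ - 7)·(μ^2 - 144).
The quadratic factors as (μ + 12)·(μ - 12).
Eigenvalues: -12, 7, 12.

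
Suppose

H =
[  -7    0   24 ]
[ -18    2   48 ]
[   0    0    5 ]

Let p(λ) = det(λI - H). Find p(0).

p(0) = det(0·I − H) = det(−H) = (−1)^3·det(H).
det(H) = -70, so p(0) = 70.

70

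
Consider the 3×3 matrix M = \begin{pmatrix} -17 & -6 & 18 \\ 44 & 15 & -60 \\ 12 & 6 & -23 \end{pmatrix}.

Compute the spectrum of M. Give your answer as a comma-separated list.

The characteristic polynomial is p(t) = det(tI - M).
Cofactor expansion gives p(t) = t^3 + 25t^2 + 199t + 495.
Rational-root test: t = -5 gives p(-5) = 0.
Dividing by (t + 5) leaves t^2 + 20t + 99.
The quadratic factors as (t + 11)·(t + 9).
Eigenvalues: -11, -9, -5.

-11, -9, -5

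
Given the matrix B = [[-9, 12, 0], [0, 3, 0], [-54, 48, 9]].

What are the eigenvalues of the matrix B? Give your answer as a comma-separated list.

Compute the characteristic polynomial p(s) = det(sI - B).
Cofactor expansion gives p(s) = s^3 - 3s^2 - 81s + 243.
Try s = 3: p(3) = 0, so 3 is a root.
Dividing by (s - 3) leaves s^2 - 81.
The quadratic factors as (s + 9)·(s - 9).
Eigenvalues: -9, 3, 9.

-9, 3, 9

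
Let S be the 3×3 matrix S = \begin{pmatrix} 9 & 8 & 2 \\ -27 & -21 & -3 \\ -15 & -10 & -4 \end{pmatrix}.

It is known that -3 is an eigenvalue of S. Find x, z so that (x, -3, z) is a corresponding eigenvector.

2, 0

We need (S + 3I)v = 0.
S + 3I = [[12, 8, 2], [-27, -18, -3], [-15, -10, -1]].
Row 1: (12)·x + (8)·-3 + (2)·z = 0
Row 2: (-27)·x + (-18)·-3 + (-3)·z = 0
Row 3: (-15)·x + (-10)·-3 + (-1)·z = 0
Solving gives x = 2, z = 0.
Check: S·(2, -3, 0) = (-6, 9, 0) = -3·(2, -3, 0).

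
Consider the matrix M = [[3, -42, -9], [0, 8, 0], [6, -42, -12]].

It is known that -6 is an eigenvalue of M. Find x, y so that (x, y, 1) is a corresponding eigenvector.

We need (M + 6I)v = 0.
M + 6I = [[9, -42, -9], [0, 14, 0], [6, -42, -6]].
Row 1: (9)·x + (-42)·y + (-9)·1 = 0
Row 2: (0)·x + (14)·y + (0)·1 = 0
Row 3: (6)·x + (-42)·y + (-6)·1 = 0
Solving gives x = 1, y = 0.
Check: M·(1, 0, 1) = (-6, 0, -6) = -6·(1, 0, 1).

1, 0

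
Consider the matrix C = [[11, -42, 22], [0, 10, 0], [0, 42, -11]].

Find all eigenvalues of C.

Compute the characteristic polynomial p(s) = det(sI - C).
Cofactor expansion gives p(s) = s^3 - 10s^2 - 121s + 1210.
Try s = -11: p(-11) = 0, so -11 is a root.
Dividing by (s + 11) leaves s^2 - 21s + 110.
The quadratic factors as (s - 10)·(s - 11).
Eigenvalues: -11, 10, 11.

-11, 10, 11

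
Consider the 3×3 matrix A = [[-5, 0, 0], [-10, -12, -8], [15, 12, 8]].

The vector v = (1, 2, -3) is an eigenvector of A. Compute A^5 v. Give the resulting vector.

(-3125, -6250, 9375)

First find the eigenvalue: Av = (-5, -10, 15) = -5·(1, 2, -3), so λ = -5.
Then A^5 v = λ^5·v = (-5)^5·(1, 2, -3) = -3125·(1, 2, -3) = (-3125, -6250, 9375).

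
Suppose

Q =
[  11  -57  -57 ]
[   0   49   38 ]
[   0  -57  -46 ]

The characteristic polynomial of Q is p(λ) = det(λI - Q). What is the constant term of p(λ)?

968

p(λ) = λ^3 - 14λ^2 - 55λ + 968.
The constant term is 968.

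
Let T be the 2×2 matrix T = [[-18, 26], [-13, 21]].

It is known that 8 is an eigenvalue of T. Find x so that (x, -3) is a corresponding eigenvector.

-3

We need (T - 8I)v = 0.
T - 8I = [[-26, 26], [-13, 13]].
Row 1: (-26)·x + (26)·-3 = 0
Row 2: (-13)·x + (13)·-3 = 0
Solving gives x = -3.
Check: T·(-3, -3) = (-24, -24) = 8·(-3, -3).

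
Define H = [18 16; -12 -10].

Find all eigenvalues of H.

det(H - λI) = (18 - λ)(-10 - λ) - (16)·(-12) = λ^2 - 8λ + 12.
This factors as (λ - 2)·(λ - 6) = 0.
Eigenvalues: 2, 6.

2, 6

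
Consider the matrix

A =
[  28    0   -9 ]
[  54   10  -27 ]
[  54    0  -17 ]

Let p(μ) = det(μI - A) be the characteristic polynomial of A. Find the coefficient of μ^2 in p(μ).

The coefficient of μ^2 of det(μI - A) is −trace(A).
trace(A) = (28) + (10) + (-17) = 21, so the coefficient is -21.

-21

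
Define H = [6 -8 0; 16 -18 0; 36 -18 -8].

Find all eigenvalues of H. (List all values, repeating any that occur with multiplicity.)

-10, -8, -2

Compute the characteristic polynomial p(s) = det(sI - H).
Cofactor expansion gives p(s) = s^3 + 20s^2 + 116s + 160.
Try s = -8: p(-8) = 0, so -8 is a root.
Factor out (s + 8): p(s) = (s + 8)·(s^2 + 12s + 20).
The quadratic factors as (s + 10)·(s + 2).
Eigenvalues: -10, -8, -2.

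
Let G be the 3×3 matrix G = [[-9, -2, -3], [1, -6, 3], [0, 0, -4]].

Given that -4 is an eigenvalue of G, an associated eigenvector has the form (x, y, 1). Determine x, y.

We need (G + 4I)v = 0.
G + 4I = [[-5, -2, -3], [1, -2, 3], [0, 0, 0]].
Row 1: (-5)·x + (-2)·y + (-3)·1 = 0
Row 2: (1)·x + (-2)·y + (3)·1 = 0
Row 3: (0)·x + (0)·y + (0)·1 = 0
Solving gives x = -1, y = 1.
Check: G·(-1, 1, 1) = (4, -4, -4) = -4·(-1, 1, 1).

-1, 1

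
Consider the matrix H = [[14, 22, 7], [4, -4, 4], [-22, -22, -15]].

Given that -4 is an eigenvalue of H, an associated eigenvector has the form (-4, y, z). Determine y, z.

We need (H + 4I)v = 0.
H + 4I = [[18, 22, 7], [4, 0, 4], [-22, -22, -11]].
Row 1: (18)·-4 + (22)·y + (7)·z = 0
Row 2: (4)·-4 + (0)·y + (4)·z = 0
Row 3: (-22)·-4 + (-22)·y + (-11)·z = 0
Solving gives y = 2, z = 4.
Check: H·(-4, 2, 4) = (16, -8, -16) = -4·(-4, 2, 4).

2, 4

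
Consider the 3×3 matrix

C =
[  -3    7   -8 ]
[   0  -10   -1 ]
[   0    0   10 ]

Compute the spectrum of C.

-10, -3, 10

C is upper triangular, so its eigenvalues are the diagonal entries.
Diagonal: -3, -10, 10.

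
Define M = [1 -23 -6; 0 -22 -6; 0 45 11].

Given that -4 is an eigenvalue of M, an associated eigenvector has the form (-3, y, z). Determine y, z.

-3, 9

We need (M + 4I)v = 0.
M + 4I = [[5, -23, -6], [0, -18, -6], [0, 45, 15]].
Row 1: (5)·-3 + (-23)·y + (-6)·z = 0
Row 2: (0)·-3 + (-18)·y + (-6)·z = 0
Row 3: (0)·-3 + (45)·y + (15)·z = 0
Solving gives y = -3, z = 9.
Check: M·(-3, -3, 9) = (12, 12, -36) = -4·(-3, -3, 9).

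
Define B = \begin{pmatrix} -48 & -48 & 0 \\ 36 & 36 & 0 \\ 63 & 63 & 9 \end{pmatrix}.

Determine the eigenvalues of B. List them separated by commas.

-12, 0, 9

Compute the characteristic polynomial p(λ) = det(λI - B).
Cofactor expansion gives p(λ) = λ^3 + 3λ^2 - 108λ.
Try λ = 0: p(0) = 0, so 0 is a root.
Factor out λ: p(λ) = λ·(λ^2 + 3λ - 108).
The quadratic factors as (λ + 12)·(λ - 9).
Eigenvalues: -12, 0, 9.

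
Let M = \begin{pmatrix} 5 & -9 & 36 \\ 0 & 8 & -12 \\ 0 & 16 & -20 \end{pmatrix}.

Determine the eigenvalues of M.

The characteristic polynomial is p(r) = det(rI - M).
Expanding the 3×3 determinant: p(r) = r^3 + 7r^2 - 28r - 160.
Try r = 5: p(5) = 0, so 5 is a root.
Factor out (r - 5): p(r) = (r - 5)·(r^2 + 12r + 32).
The quadratic factors as (r + 8)·(r + 4).
Eigenvalues: -8, -4, 5.

-8, -4, 5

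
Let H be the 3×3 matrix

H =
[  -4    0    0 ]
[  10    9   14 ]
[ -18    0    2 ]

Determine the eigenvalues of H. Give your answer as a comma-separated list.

The characteristic polynomial is p(λ) = det(λI - H).
Cofactor expansion gives p(λ) = λ^3 - 7λ^2 - 26λ + 72.
Since p(-4) = 0, λ = -4 is a root.
Factor out (λ + 4): p(λ) = (λ + 4)·(λ^2 - 11λ + 18).
The quadratic factors as (λ - 2)·(λ - 9).
Eigenvalues: -4, 2, 9.

-4, 2, 9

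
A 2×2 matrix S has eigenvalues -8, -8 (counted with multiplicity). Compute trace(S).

-16

trace(S) is the sum of the eigenvalues: (-8) + (-8) = -16.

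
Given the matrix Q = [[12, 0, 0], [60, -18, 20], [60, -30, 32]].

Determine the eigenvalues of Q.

2, 12, 12

The characteristic polynomial is p(lambda) = det(lambda·I - Q).
Expanding along the first row, p(lambda) = lambda^3 - 26·lambda^2 + 192·lambda - 288.
Rational-root test: lambda = 2 gives p(2) = 0.
Dividing by (lambda - 2) leaves lambda^2 - 24·lambda + 144.
The quadratic factor is (lambda - 12)^2.
Eigenvalues: 2, 12, 12.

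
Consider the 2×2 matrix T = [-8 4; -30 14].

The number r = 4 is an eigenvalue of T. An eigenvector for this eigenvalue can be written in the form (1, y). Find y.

3

We need (T - 4I)v = 0.
T - 4I = [[-12, 4], [-30, 10]].
Row 1: (-12)·1 + (4)·y = 0
Row 2: (-30)·1 + (10)·y = 0
Solving gives y = 3.
Check: T·(1, 3) = (4, 12) = 4·(1, 3).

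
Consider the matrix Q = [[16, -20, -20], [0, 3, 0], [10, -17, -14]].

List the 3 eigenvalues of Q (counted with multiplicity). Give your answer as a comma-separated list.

Set up det(μI - Q) = 0.
Expanding the 3×3 determinant: p(μ) = μ^3 - 5μ^2 - 18μ + 72.
Since p(-4) = 0, μ = -4 is a root.
Factor out (μ + 4): p(μ) = (μ + 4)·(μ^2 - 9μ + 18).
The quadratic factors as (μ - 3)·(μ - 6).
Eigenvalues: -4, 3, 6.

-4, 3, 6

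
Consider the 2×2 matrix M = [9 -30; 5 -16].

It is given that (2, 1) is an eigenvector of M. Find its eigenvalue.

-6

Compute Mv: M·(2, 1) = (-12, -6).
Since Mv = λv, compare component 1: -12 = λ·2, so λ = -6.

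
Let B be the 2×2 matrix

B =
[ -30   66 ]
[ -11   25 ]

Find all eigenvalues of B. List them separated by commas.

-8, 3

det(B - μI) = (-30 - μ)(25 - μ) - (66)·(-11) = μ^2 + 5μ - 24.
This factors as (μ + 8)·(μ - 3) = 0.
Eigenvalues: -8, 3.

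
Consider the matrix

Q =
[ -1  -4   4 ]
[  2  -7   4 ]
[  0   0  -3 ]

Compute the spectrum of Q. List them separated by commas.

Compute the characteristic polynomial p(λ) = det(λI - Q).
Expanding along the first row, p(λ) = λ^3 + 11λ^2 + 39λ + 45.
Rational-root test: λ = -3 gives p(-3) = 0.
Dividing by (λ + 3) leaves λ^2 + 8λ + 15.
The quadratic factors as (λ + 5)·(λ + 3).
Eigenvalues: -5, -3, -3.

-5, -3, -3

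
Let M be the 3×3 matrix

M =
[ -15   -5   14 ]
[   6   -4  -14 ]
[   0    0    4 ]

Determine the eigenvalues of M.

-10, -9, 4

Set up det(lambda·I - M) = 0.
Cofactor expansion gives p(lambda) = lambda^3 + 15·lambda^2 + 14·lambda - 360.
Try lambda = 4: p(4) = 0, so 4 is a root.
Dividing by (lambda - 4) leaves lambda^2 + 19·lambda + 90.
The quadratic factors as (lambda + 10)·(lambda + 9).
Eigenvalues: -10, -9, 4.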